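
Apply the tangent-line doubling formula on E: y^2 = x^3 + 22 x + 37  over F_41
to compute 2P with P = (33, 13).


Doubling: s = (3 x1^2 + a) / (2 y1)
s = (3*33^2 + 22) / (2*13) mod 41 = 24
x3 = s^2 - 2 x1 mod 41 = 24^2 - 2*33 = 18
y3 = s (x1 - x3) - y1 mod 41 = 24 * (33 - 18) - 13 = 19

2P = (18, 19)


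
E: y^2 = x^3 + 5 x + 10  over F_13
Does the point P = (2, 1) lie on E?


Check whether y^2 = x^3 + 5 x + 10 (mod 13) for (x, y) = (2, 1).
LHS: y^2 = 1^2 mod 13 = 1
RHS: x^3 + 5 x + 10 = 2^3 + 5*2 + 10 mod 13 = 2
LHS != RHS

No, not on the curve


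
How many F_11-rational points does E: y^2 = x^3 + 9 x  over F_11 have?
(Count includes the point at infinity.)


For each x in F_11, count y with y^2 = x^3 + 9 x + 0 mod 11:
  x = 0: RHS = 0, y in [0]  -> 1 point(s)
  x = 2: RHS = 4, y in [2, 9]  -> 2 point(s)
  x = 4: RHS = 1, y in [1, 10]  -> 2 point(s)
  x = 5: RHS = 5, y in [4, 7]  -> 2 point(s)
  x = 8: RHS = 1, y in [1, 10]  -> 2 point(s)
  x = 10: RHS = 1, y in [1, 10]  -> 2 point(s)
Affine points: 11. Add the point at infinity: total = 12.

#E(F_11) = 12


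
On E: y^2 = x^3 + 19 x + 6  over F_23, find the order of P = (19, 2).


Compute successive multiples of P until we hit O:
  1P = (19, 2)
  2P = (14, 7)
  3P = (14, 16)
  4P = (19, 21)
  5P = O

ord(P) = 5


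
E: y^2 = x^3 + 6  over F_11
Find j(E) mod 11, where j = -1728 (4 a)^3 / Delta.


Delta = -16(4 a^3 + 27 b^2) mod 11 = 2
-1728 * (4 a)^3 = -1728 * (4*0)^3 mod 11 = 0
j = 0 * 2^(-1) mod 11 = 0

j = 0 (mod 11)


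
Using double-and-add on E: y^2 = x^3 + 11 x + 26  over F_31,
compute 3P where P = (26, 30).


k = 3 = 11_2 (binary, LSB first: 11)
Double-and-add from P = (26, 30):
  bit 0 = 1: acc = O + (26, 30) = (26, 30)
  bit 1 = 1: acc = (26, 30) + (30, 18) = (15, 30)

3P = (15, 30)


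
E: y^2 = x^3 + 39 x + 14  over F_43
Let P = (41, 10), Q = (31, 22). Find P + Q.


P != Q, so use the chord formula.
s = (y2 - y1) / (x2 - x1) = (12) / (33) mod 43 = 16
x3 = s^2 - x1 - x2 mod 43 = 16^2 - 41 - 31 = 12
y3 = s (x1 - x3) - y1 mod 43 = 16 * (41 - 12) - 10 = 24

P + Q = (12, 24)


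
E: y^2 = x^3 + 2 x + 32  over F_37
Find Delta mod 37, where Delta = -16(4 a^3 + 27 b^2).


4 a^3 + 27 b^2 = 4*2^3 + 27*32^2 = 32 + 27648 = 27680
Delta = -16 * (27680) = -442880
Delta mod 37 = 10

Delta = 10 (mod 37)


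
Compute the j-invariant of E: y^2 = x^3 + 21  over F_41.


Delta = -16(4 a^3 + 27 b^2) mod 41 = 15
-1728 * (4 a)^3 = -1728 * (4*0)^3 mod 41 = 0
j = 0 * 15^(-1) mod 41 = 0

j = 0 (mod 41)


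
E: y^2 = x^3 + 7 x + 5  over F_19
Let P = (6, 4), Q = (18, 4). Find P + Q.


P != Q, so use the chord formula.
s = (y2 - y1) / (x2 - x1) = (0) / (12) mod 19 = 0
x3 = s^2 - x1 - x2 mod 19 = 0^2 - 6 - 18 = 14
y3 = s (x1 - x3) - y1 mod 19 = 0 * (6 - 14) - 4 = 15

P + Q = (14, 15)


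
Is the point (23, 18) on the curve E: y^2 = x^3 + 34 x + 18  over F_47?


Check whether y^2 = x^3 + 34 x + 18 (mod 47) for (x, y) = (23, 18).
LHS: y^2 = 18^2 mod 47 = 42
RHS: x^3 + 34 x + 18 = 23^3 + 34*23 + 18 mod 47 = 42
LHS = RHS

Yes, on the curve


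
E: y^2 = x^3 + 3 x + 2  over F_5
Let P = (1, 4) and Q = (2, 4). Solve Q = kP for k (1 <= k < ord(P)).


Enumerate multiples of P until we hit Q = (2, 4):
  1P = (1, 4)
  2P = (2, 4)
Match found at i = 2.

k = 2


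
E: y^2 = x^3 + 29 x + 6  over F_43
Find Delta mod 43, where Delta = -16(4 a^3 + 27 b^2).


4 a^3 + 27 b^2 = 4*29^3 + 27*6^2 = 97556 + 972 = 98528
Delta = -16 * (98528) = -1576448
Delta mod 43 = 18

Delta = 18 (mod 43)


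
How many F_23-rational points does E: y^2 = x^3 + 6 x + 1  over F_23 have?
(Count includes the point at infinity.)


For each x in F_23, count y with y^2 = x^3 + 6 x + 1 mod 23:
  x = 0: RHS = 1, y in [1, 22]  -> 2 point(s)
  x = 1: RHS = 8, y in [10, 13]  -> 2 point(s)
  x = 3: RHS = 0, y in [0]  -> 1 point(s)
  x = 5: RHS = 18, y in [8, 15]  -> 2 point(s)
  x = 6: RHS = 0, y in [0]  -> 1 point(s)
  x = 7: RHS = 18, y in [8, 15]  -> 2 point(s)
  x = 8: RHS = 9, y in [3, 20]  -> 2 point(s)
  x = 9: RHS = 2, y in [5, 18]  -> 2 point(s)
  x = 10: RHS = 3, y in [7, 16]  -> 2 point(s)
  x = 11: RHS = 18, y in [8, 15]  -> 2 point(s)
  x = 14: RHS = 0, y in [0]  -> 1 point(s)
  x = 15: RHS = 16, y in [4, 19]  -> 2 point(s)
  x = 17: RHS = 2, y in [5, 18]  -> 2 point(s)
  x = 20: RHS = 2, y in [5, 18]  -> 2 point(s)
  x = 21: RHS = 4, y in [2, 21]  -> 2 point(s)
Affine points: 27. Add the point at infinity: total = 28.

#E(F_23) = 28


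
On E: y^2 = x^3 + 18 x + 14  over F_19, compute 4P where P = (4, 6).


k = 4 = 100_2 (binary, LSB first: 001)
Double-and-add from P = (4, 6):
  bit 0 = 0: acc unchanged = O
  bit 1 = 0: acc unchanged = O
  bit 2 = 1: acc = O + (4, 13) = (4, 13)

4P = (4, 13)


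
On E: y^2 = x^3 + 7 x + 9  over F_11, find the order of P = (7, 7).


Compute successive multiples of P until we hit O:
  1P = (7, 7)
  2P = (8, 4)
  3P = (5, 9)
  4P = (0, 8)
  5P = (2, 8)
  6P = (6, 6)
  7P = (10, 1)
  8P = (9, 8)
  ... (continuing to 17P)
  17P = O

ord(P) = 17


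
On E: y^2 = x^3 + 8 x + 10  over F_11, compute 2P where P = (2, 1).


Doubling: s = (3 x1^2 + a) / (2 y1)
s = (3*2^2 + 8) / (2*1) mod 11 = 10
x3 = s^2 - 2 x1 mod 11 = 10^2 - 2*2 = 8
y3 = s (x1 - x3) - y1 mod 11 = 10 * (2 - 8) - 1 = 5

2P = (8, 5)


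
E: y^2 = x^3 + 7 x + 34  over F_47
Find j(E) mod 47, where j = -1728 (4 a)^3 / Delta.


Delta = -16(4 a^3 + 27 b^2) mod 47 = 27
-1728 * (4 a)^3 = -1728 * (4*7)^3 mod 47 = 33
j = 33 * 27^(-1) mod 47 = 43

j = 43 (mod 47)


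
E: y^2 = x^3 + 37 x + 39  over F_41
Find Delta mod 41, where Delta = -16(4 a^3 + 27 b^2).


4 a^3 + 27 b^2 = 4*37^3 + 27*39^2 = 202612 + 41067 = 243679
Delta = -16 * (243679) = -3898864
Delta mod 41 = 31

Delta = 31 (mod 41)


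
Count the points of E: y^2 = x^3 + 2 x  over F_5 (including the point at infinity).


For each x in F_5, count y with y^2 = x^3 + 2 x + 0 mod 5:
  x = 0: RHS = 0, y in [0]  -> 1 point(s)
Affine points: 1. Add the point at infinity: total = 2.

#E(F_5) = 2


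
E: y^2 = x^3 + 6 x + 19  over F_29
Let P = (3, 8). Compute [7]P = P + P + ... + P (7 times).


k = 7 = 111_2 (binary, LSB first: 111)
Double-and-add from P = (3, 8):
  bit 0 = 1: acc = O + (3, 8) = (3, 8)
  bit 1 = 1: acc = (3, 8) + (14, 11) = (8, 17)
  bit 2 = 1: acc = (8, 17) + (5, 0) = (3, 21)

7P = (3, 21)


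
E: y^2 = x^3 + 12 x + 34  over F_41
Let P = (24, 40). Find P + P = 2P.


Doubling: s = (3 x1^2 + a) / (2 y1)
s = (3*24^2 + 12) / (2*40) mod 41 = 32
x3 = s^2 - 2 x1 mod 41 = 32^2 - 2*24 = 33
y3 = s (x1 - x3) - y1 mod 41 = 32 * (24 - 33) - 40 = 0

2P = (33, 0)


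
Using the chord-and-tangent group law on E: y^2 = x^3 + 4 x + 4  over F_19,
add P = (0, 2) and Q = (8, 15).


P != Q, so use the chord formula.
s = (y2 - y1) / (x2 - x1) = (13) / (8) mod 19 = 4
x3 = s^2 - x1 - x2 mod 19 = 4^2 - 0 - 8 = 8
y3 = s (x1 - x3) - y1 mod 19 = 4 * (0 - 8) - 2 = 4

P + Q = (8, 4)


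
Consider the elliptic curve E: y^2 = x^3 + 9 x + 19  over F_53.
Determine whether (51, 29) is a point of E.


Check whether y^2 = x^3 + 9 x + 19 (mod 53) for (x, y) = (51, 29).
LHS: y^2 = 29^2 mod 53 = 46
RHS: x^3 + 9 x + 19 = 51^3 + 9*51 + 19 mod 53 = 46
LHS = RHS

Yes, on the curve


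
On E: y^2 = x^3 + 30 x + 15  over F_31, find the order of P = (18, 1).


Compute successive multiples of P until we hit O:
  1P = (18, 1)
  2P = (20, 20)
  3P = (29, 3)
  4P = (24, 12)
  5P = (7, 14)
  6P = (22, 15)
  7P = (11, 8)
  8P = (3, 15)
  ... (continuing to 25P)
  25P = O

ord(P) = 25


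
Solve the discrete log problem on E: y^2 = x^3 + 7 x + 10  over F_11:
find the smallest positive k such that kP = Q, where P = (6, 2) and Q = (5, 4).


Enumerate multiples of P until we hit Q = (5, 4):
  1P = (6, 2)
  2P = (4, 6)
  3P = (5, 7)
  4P = (3, 5)
  5P = (3, 6)
  6P = (5, 4)
Match found at i = 6.

k = 6


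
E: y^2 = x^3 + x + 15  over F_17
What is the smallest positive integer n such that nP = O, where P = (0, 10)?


Compute successive multiples of P until we hit O:
  1P = (0, 10)
  2P = (2, 12)
  3P = (16, 8)
  4P = (5, 14)
  5P = (14, 6)
  6P = (1, 0)
  7P = (14, 11)
  8P = (5, 3)
  ... (continuing to 12P)
  12P = O

ord(P) = 12


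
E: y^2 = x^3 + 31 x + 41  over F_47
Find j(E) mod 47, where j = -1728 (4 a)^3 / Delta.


Delta = -16(4 a^3 + 27 b^2) mod 47 = 30
-1728 * (4 a)^3 = -1728 * (4*31)^3 mod 47 = 7
j = 7 * 30^(-1) mod 47 = 30

j = 30 (mod 47)


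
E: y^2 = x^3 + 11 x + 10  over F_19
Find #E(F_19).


For each x in F_19, count y with y^2 = x^3 + 11 x + 10 mod 19:
  x = 4: RHS = 4, y in [2, 17]  -> 2 point(s)
  x = 5: RHS = 0, y in [0]  -> 1 point(s)
  x = 6: RHS = 7, y in [8, 11]  -> 2 point(s)
  x = 14: RHS = 1, y in [1, 18]  -> 2 point(s)
  x = 15: RHS = 16, y in [4, 15]  -> 2 point(s)
  x = 16: RHS = 7, y in [8, 11]  -> 2 point(s)
  x = 18: RHS = 17, y in [6, 13]  -> 2 point(s)
Affine points: 13. Add the point at infinity: total = 14.

#E(F_19) = 14


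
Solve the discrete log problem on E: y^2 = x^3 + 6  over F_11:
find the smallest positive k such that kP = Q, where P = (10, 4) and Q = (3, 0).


Enumerate multiples of P until we hit Q = (3, 0):
  1P = (10, 4)
  2P = (3, 0)
Match found at i = 2.

k = 2


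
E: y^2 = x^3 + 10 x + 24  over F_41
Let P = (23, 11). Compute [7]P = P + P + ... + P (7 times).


k = 7 = 111_2 (binary, LSB first: 111)
Double-and-add from P = (23, 11):
  bit 0 = 1: acc = O + (23, 11) = (23, 11)
  bit 1 = 1: acc = (23, 11) + (15, 33) = (8, 40)
  bit 2 = 1: acc = (8, 40) + (9, 33) = (32, 5)

7P = (32, 5)


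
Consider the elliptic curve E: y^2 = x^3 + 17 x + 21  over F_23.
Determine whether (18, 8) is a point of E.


Check whether y^2 = x^3 + 17 x + 21 (mod 23) for (x, y) = (18, 8).
LHS: y^2 = 8^2 mod 23 = 18
RHS: x^3 + 17 x + 21 = 18^3 + 17*18 + 21 mod 23 = 18
LHS = RHS

Yes, on the curve


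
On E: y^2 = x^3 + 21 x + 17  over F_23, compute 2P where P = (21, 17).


Doubling: s = (3 x1^2 + a) / (2 y1)
s = (3*21^2 + 21) / (2*17) mod 23 = 3
x3 = s^2 - 2 x1 mod 23 = 3^2 - 2*21 = 13
y3 = s (x1 - x3) - y1 mod 23 = 3 * (21 - 13) - 17 = 7

2P = (13, 7)


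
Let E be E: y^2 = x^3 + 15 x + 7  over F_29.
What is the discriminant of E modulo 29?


4 a^3 + 27 b^2 = 4*15^3 + 27*7^2 = 13500 + 1323 = 14823
Delta = -16 * (14823) = -237168
Delta mod 29 = 23

Delta = 23 (mod 29)


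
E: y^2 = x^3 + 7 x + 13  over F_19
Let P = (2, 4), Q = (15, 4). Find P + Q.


P != Q, so use the chord formula.
s = (y2 - y1) / (x2 - x1) = (0) / (13) mod 19 = 0
x3 = s^2 - x1 - x2 mod 19 = 0^2 - 2 - 15 = 2
y3 = s (x1 - x3) - y1 mod 19 = 0 * (2 - 2) - 4 = 15

P + Q = (2, 15)


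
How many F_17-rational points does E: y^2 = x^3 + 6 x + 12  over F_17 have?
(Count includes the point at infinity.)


For each x in F_17, count y with y^2 = x^3 + 6 x + 12 mod 17:
  x = 1: RHS = 2, y in [6, 11]  -> 2 point(s)
  x = 2: RHS = 15, y in [7, 10]  -> 2 point(s)
  x = 4: RHS = 15, y in [7, 10]  -> 2 point(s)
  x = 6: RHS = 9, y in [3, 14]  -> 2 point(s)
  x = 9: RHS = 13, y in [8, 9]  -> 2 point(s)
  x = 10: RHS = 1, y in [1, 16]  -> 2 point(s)
  x = 11: RHS = 15, y in [7, 10]  -> 2 point(s)
  x = 13: RHS = 9, y in [3, 14]  -> 2 point(s)
  x = 14: RHS = 1, y in [1, 16]  -> 2 point(s)
  x = 15: RHS = 9, y in [3, 14]  -> 2 point(s)
Affine points: 20. Add the point at infinity: total = 21.

#E(F_17) = 21


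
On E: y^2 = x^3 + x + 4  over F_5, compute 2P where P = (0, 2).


k = 2 = 10_2 (binary, LSB first: 01)
Double-and-add from P = (0, 2):
  bit 0 = 0: acc unchanged = O
  bit 1 = 1: acc = O + (1, 4) = (1, 4)

2P = (1, 4)


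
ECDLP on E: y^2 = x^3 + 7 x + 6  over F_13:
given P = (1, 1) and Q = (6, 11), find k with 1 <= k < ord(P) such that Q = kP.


Enumerate multiples of P until we hit Q = (6, 11):
  1P = (1, 1)
  2P = (10, 6)
  3P = (6, 2)
  4P = (5, 6)
  5P = (11, 6)
  6P = (11, 7)
  7P = (5, 7)
  8P = (6, 11)
Match found at i = 8.

k = 8


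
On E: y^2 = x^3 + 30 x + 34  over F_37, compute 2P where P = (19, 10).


Doubling: s = (3 x1^2 + a) / (2 y1)
s = (3*19^2 + 30) / (2*10) mod 37 = 2
x3 = s^2 - 2 x1 mod 37 = 2^2 - 2*19 = 3
y3 = s (x1 - x3) - y1 mod 37 = 2 * (19 - 3) - 10 = 22

2P = (3, 22)


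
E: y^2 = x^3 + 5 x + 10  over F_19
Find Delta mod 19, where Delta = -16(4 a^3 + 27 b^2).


4 a^3 + 27 b^2 = 4*5^3 + 27*10^2 = 500 + 2700 = 3200
Delta = -16 * (3200) = -51200
Delta mod 19 = 5

Delta = 5 (mod 19)


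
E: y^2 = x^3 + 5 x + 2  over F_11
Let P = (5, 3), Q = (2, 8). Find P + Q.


P != Q, so use the chord formula.
s = (y2 - y1) / (x2 - x1) = (5) / (8) mod 11 = 2
x3 = s^2 - x1 - x2 mod 11 = 2^2 - 5 - 2 = 8
y3 = s (x1 - x3) - y1 mod 11 = 2 * (5 - 8) - 3 = 2

P + Q = (8, 2)


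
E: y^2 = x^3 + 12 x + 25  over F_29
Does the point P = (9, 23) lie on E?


Check whether y^2 = x^3 + 12 x + 25 (mod 29) for (x, y) = (9, 23).
LHS: y^2 = 23^2 mod 29 = 7
RHS: x^3 + 12 x + 25 = 9^3 + 12*9 + 25 mod 29 = 21
LHS != RHS

No, not on the curve


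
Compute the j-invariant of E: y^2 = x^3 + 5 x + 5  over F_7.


Delta = -16(4 a^3 + 27 b^2) mod 7 = 2
-1728 * (4 a)^3 = -1728 * (4*5)^3 mod 7 = 6
j = 6 * 2^(-1) mod 7 = 3

j = 3 (mod 7)


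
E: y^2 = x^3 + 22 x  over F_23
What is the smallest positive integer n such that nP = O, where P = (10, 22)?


Compute successive multiples of P until we hit O:
  1P = (10, 22)
  2P = (3, 1)
  3P = (19, 20)
  4P = (2, 12)
  5P = (14, 19)
  6P = (1, 0)
  7P = (14, 4)
  8P = (2, 11)
  ... (continuing to 12P)
  12P = O

ord(P) = 12


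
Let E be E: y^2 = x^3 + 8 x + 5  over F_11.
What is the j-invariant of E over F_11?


Delta = -16(4 a^3 + 27 b^2) mod 11 = 3
-1728 * (4 a)^3 = -1728 * (4*8)^3 mod 11 = 1
j = 1 * 3^(-1) mod 11 = 4

j = 4 (mod 11)


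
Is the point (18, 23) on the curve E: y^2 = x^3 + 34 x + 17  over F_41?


Check whether y^2 = x^3 + 34 x + 17 (mod 41) for (x, y) = (18, 23).
LHS: y^2 = 23^2 mod 41 = 37
RHS: x^3 + 34 x + 17 = 18^3 + 34*18 + 17 mod 41 = 24
LHS != RHS

No, not on the curve


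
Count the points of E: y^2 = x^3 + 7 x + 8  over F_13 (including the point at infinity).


For each x in F_13, count y with y^2 = x^3 + 7 x + 8 mod 13:
  x = 1: RHS = 3, y in [4, 9]  -> 2 point(s)
  x = 2: RHS = 4, y in [2, 11]  -> 2 point(s)
  x = 3: RHS = 4, y in [2, 11]  -> 2 point(s)
  x = 4: RHS = 9, y in [3, 10]  -> 2 point(s)
  x = 5: RHS = 12, y in [5, 8]  -> 2 point(s)
  x = 7: RHS = 10, y in [6, 7]  -> 2 point(s)
  x = 8: RHS = 4, y in [2, 11]  -> 2 point(s)
  x = 10: RHS = 12, y in [5, 8]  -> 2 point(s)
  x = 11: RHS = 12, y in [5, 8]  -> 2 point(s)
  x = 12: RHS = 0, y in [0]  -> 1 point(s)
Affine points: 19. Add the point at infinity: total = 20.

#E(F_13) = 20


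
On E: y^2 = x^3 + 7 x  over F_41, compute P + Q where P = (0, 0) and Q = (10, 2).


P != Q, so use the chord formula.
s = (y2 - y1) / (x2 - x1) = (2) / (10) mod 41 = 33
x3 = s^2 - x1 - x2 mod 41 = 33^2 - 0 - 10 = 13
y3 = s (x1 - x3) - y1 mod 41 = 33 * (0 - 13) - 0 = 22

P + Q = (13, 22)


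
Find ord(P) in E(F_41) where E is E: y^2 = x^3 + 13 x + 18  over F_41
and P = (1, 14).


Compute successive multiples of P until we hit O:
  1P = (1, 14)
  2P = (0, 10)
  3P = (15, 12)
  4P = (20, 18)
  5P = (18, 4)
  6P = (31, 35)
  7P = (14, 22)
  8P = (6, 5)
  ... (continuing to 25P)
  25P = O

ord(P) = 25


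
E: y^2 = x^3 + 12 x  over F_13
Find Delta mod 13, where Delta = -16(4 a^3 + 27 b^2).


4 a^3 + 27 b^2 = 4*12^3 + 27*0^2 = 6912 + 0 = 6912
Delta = -16 * (6912) = -110592
Delta mod 13 = 12

Delta = 12 (mod 13)


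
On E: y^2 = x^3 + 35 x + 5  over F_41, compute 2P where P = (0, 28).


Doubling: s = (3 x1^2 + a) / (2 y1)
s = (3*0^2 + 35) / (2*28) mod 41 = 16
x3 = s^2 - 2 x1 mod 41 = 16^2 - 2*0 = 10
y3 = s (x1 - x3) - y1 mod 41 = 16 * (0 - 10) - 28 = 17

2P = (10, 17)


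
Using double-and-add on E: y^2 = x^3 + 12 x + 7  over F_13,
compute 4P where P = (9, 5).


k = 4 = 100_2 (binary, LSB first: 001)
Double-and-add from P = (9, 5):
  bit 0 = 0: acc unchanged = O
  bit 1 = 0: acc unchanged = O
  bit 2 = 1: acc = O + (6, 3) = (6, 3)

4P = (6, 3)


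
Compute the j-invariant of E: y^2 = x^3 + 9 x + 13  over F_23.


Delta = -16(4 a^3 + 27 b^2) mod 23 = 5
-1728 * (4 a)^3 = -1728 * (4*9)^3 mod 23 = 10
j = 10 * 5^(-1) mod 23 = 2

j = 2 (mod 23)


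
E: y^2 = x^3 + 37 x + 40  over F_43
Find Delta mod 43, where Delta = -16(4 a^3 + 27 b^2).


4 a^3 + 27 b^2 = 4*37^3 + 27*40^2 = 202612 + 43200 = 245812
Delta = -16 * (245812) = -3932992
Delta mod 43 = 3

Delta = 3 (mod 43)


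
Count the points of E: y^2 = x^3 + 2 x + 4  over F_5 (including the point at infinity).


For each x in F_5, count y with y^2 = x^3 + 2 x + 4 mod 5:
  x = 0: RHS = 4, y in [2, 3]  -> 2 point(s)
  x = 2: RHS = 1, y in [1, 4]  -> 2 point(s)
  x = 4: RHS = 1, y in [1, 4]  -> 2 point(s)
Affine points: 6. Add the point at infinity: total = 7.

#E(F_5) = 7


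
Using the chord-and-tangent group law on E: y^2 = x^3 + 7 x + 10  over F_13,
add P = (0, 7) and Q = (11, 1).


P != Q, so use the chord formula.
s = (y2 - y1) / (x2 - x1) = (7) / (11) mod 13 = 3
x3 = s^2 - x1 - x2 mod 13 = 3^2 - 0 - 11 = 11
y3 = s (x1 - x3) - y1 mod 13 = 3 * (0 - 11) - 7 = 12

P + Q = (11, 12)


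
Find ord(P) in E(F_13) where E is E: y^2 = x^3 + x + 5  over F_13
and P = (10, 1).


Compute successive multiples of P until we hit O:
  1P = (10, 1)
  2P = (7, 2)
  3P = (12, 4)
  4P = (3, 3)
  5P = (3, 10)
  6P = (12, 9)
  7P = (7, 11)
  8P = (10, 12)
  ... (continuing to 9P)
  9P = O

ord(P) = 9


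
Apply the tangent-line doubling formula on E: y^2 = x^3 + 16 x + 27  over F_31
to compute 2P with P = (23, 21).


Doubling: s = (3 x1^2 + a) / (2 y1)
s = (3*23^2 + 16) / (2*21) mod 31 = 2
x3 = s^2 - 2 x1 mod 31 = 2^2 - 2*23 = 20
y3 = s (x1 - x3) - y1 mod 31 = 2 * (23 - 20) - 21 = 16

2P = (20, 16)


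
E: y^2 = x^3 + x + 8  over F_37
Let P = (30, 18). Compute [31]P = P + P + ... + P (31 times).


k = 31 = 11111_2 (binary, LSB first: 11111)
Double-and-add from P = (30, 18):
  bit 0 = 1: acc = O + (30, 18) = (30, 18)
  bit 1 = 1: acc = (30, 18) + (14, 19) = (5, 29)
  bit 2 = 1: acc = (5, 29) + (18, 30) = (7, 5)
  bit 3 = 1: acc = (7, 5) + (12, 34) = (25, 9)
  bit 4 = 1: acc = (25, 9) + (3, 1) = (18, 7)

31P = (18, 7)


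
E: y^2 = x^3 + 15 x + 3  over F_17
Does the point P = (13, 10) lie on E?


Check whether y^2 = x^3 + 15 x + 3 (mod 17) for (x, y) = (13, 10).
LHS: y^2 = 10^2 mod 17 = 15
RHS: x^3 + 15 x + 3 = 13^3 + 15*13 + 3 mod 17 = 15
LHS = RHS

Yes, on the curve


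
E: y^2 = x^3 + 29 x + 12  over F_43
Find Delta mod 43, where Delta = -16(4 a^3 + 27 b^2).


4 a^3 + 27 b^2 = 4*29^3 + 27*12^2 = 97556 + 3888 = 101444
Delta = -16 * (101444) = -1623104
Delta mod 43 = 17

Delta = 17 (mod 43)


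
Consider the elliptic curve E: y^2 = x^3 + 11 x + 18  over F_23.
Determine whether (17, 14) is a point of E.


Check whether y^2 = x^3 + 11 x + 18 (mod 23) for (x, y) = (17, 14).
LHS: y^2 = 14^2 mod 23 = 12
RHS: x^3 + 11 x + 18 = 17^3 + 11*17 + 18 mod 23 = 12
LHS = RHS

Yes, on the curve


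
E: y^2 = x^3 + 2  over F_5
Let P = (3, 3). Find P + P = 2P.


Doubling: s = (3 x1^2 + a) / (2 y1)
s = (3*3^2 + 0) / (2*3) mod 5 = 2
x3 = s^2 - 2 x1 mod 5 = 2^2 - 2*3 = 3
y3 = s (x1 - x3) - y1 mod 5 = 2 * (3 - 3) - 3 = 2

2P = (3, 2)


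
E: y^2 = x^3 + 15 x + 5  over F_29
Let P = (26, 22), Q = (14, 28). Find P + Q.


P != Q, so use the chord formula.
s = (y2 - y1) / (x2 - x1) = (6) / (17) mod 29 = 14
x3 = s^2 - x1 - x2 mod 29 = 14^2 - 26 - 14 = 11
y3 = s (x1 - x3) - y1 mod 29 = 14 * (26 - 11) - 22 = 14

P + Q = (11, 14)


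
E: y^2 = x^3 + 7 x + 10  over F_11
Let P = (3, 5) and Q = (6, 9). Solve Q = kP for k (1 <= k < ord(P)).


Enumerate multiples of P until we hit Q = (6, 9):
  1P = (3, 5)
  2P = (6, 9)
Match found at i = 2.

k = 2


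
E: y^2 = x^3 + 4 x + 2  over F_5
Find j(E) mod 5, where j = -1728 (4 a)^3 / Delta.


Delta = -16(4 a^3 + 27 b^2) mod 5 = 1
-1728 * (4 a)^3 = -1728 * (4*4)^3 mod 5 = 2
j = 2 * 1^(-1) mod 5 = 2

j = 2 (mod 5)


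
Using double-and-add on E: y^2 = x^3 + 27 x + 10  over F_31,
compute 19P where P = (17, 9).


k = 19 = 10011_2 (binary, LSB first: 11001)
Double-and-add from P = (17, 9):
  bit 0 = 1: acc = O + (17, 9) = (17, 9)
  bit 1 = 1: acc = (17, 9) + (1, 21) = (0, 17)
  bit 2 = 0: acc unchanged = (0, 17)
  bit 3 = 0: acc unchanged = (0, 17)
  bit 4 = 1: acc = (0, 17) + (24, 25) = (14, 30)

19P = (14, 30)


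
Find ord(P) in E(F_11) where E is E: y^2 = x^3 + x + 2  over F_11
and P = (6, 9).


Compute successive multiples of P until we hit O:
  1P = (6, 9)
  2P = (8, 7)
  3P = (9, 5)
  4P = (10, 0)
  5P = (9, 6)
  6P = (8, 4)
  7P = (6, 2)
  8P = O

ord(P) = 8


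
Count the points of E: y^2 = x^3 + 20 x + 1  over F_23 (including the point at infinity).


For each x in F_23, count y with y^2 = x^3 + 20 x + 1 mod 23:
  x = 0: RHS = 1, y in [1, 22]  -> 2 point(s)
  x = 2: RHS = 3, y in [7, 16]  -> 2 point(s)
  x = 7: RHS = 1, y in [1, 22]  -> 2 point(s)
  x = 8: RHS = 6, y in [11, 12]  -> 2 point(s)
  x = 9: RHS = 13, y in [6, 17]  -> 2 point(s)
  x = 14: RHS = 12, y in [9, 14]  -> 2 point(s)
  x = 16: RHS = 1, y in [1, 22]  -> 2 point(s)
  x = 18: RHS = 6, y in [11, 12]  -> 2 point(s)
  x = 19: RHS = 18, y in [8, 15]  -> 2 point(s)
  x = 20: RHS = 6, y in [11, 12]  -> 2 point(s)
  x = 22: RHS = 3, y in [7, 16]  -> 2 point(s)
Affine points: 22. Add the point at infinity: total = 23.

#E(F_23) = 23


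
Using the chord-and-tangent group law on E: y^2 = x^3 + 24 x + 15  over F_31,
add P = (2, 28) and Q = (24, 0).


P != Q, so use the chord formula.
s = (y2 - y1) / (x2 - x1) = (3) / (22) mod 31 = 10
x3 = s^2 - x1 - x2 mod 31 = 10^2 - 2 - 24 = 12
y3 = s (x1 - x3) - y1 mod 31 = 10 * (2 - 12) - 28 = 27

P + Q = (12, 27)


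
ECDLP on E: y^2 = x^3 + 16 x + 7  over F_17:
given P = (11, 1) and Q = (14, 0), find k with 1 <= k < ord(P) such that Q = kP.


Enumerate multiples of P until we hit Q = (14, 0):
  1P = (11, 1)
  2P = (14, 0)
Match found at i = 2.

k = 2


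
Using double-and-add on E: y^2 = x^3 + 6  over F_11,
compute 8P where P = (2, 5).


k = 8 = 1000_2 (binary, LSB first: 0001)
Double-and-add from P = (2, 5):
  bit 0 = 0: acc unchanged = O
  bit 1 = 0: acc unchanged = O
  bit 2 = 0: acc unchanged = O
  bit 3 = 1: acc = O + (4, 2) = (4, 2)

8P = (4, 2)


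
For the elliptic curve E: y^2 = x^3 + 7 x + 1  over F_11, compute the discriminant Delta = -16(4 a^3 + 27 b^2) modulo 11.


4 a^3 + 27 b^2 = 4*7^3 + 27*1^2 = 1372 + 27 = 1399
Delta = -16 * (1399) = -22384
Delta mod 11 = 1

Delta = 1 (mod 11)


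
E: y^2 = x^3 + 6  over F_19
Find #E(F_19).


For each x in F_19, count y with y^2 = x^3 + 0 x + 6 mod 19:
  x = 0: RHS = 6, y in [5, 14]  -> 2 point(s)
  x = 1: RHS = 7, y in [8, 11]  -> 2 point(s)
  x = 5: RHS = 17, y in [6, 13]  -> 2 point(s)
  x = 7: RHS = 7, y in [8, 11]  -> 2 point(s)
  x = 8: RHS = 5, y in [9, 10]  -> 2 point(s)
  x = 11: RHS = 7, y in [8, 11]  -> 2 point(s)
  x = 12: RHS = 5, y in [9, 10]  -> 2 point(s)
  x = 16: RHS = 17, y in [6, 13]  -> 2 point(s)
  x = 17: RHS = 17, y in [6, 13]  -> 2 point(s)
  x = 18: RHS = 5, y in [9, 10]  -> 2 point(s)
Affine points: 20. Add the point at infinity: total = 21.

#E(F_19) = 21


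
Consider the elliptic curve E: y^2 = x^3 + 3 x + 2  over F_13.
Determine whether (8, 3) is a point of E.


Check whether y^2 = x^3 + 3 x + 2 (mod 13) for (x, y) = (8, 3).
LHS: y^2 = 3^2 mod 13 = 9
RHS: x^3 + 3 x + 2 = 8^3 + 3*8 + 2 mod 13 = 5
LHS != RHS

No, not on the curve


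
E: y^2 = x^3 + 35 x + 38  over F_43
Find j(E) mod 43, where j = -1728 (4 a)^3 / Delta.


Delta = -16(4 a^3 + 27 b^2) mod 43 = 38
-1728 * (4 a)^3 = -1728 * (4*35)^3 mod 43 = 16
j = 16 * 38^(-1) mod 43 = 14

j = 14 (mod 43)


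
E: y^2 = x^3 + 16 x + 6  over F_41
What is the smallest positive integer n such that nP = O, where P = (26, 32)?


Compute successive multiples of P until we hit O:
  1P = (26, 32)
  2P = (21, 38)
  3P = (2, 13)
  4P = (9, 31)
  5P = (27, 21)
  6P = (27, 20)
  7P = (9, 10)
  8P = (2, 28)
  ... (continuing to 11P)
  11P = O

ord(P) = 11


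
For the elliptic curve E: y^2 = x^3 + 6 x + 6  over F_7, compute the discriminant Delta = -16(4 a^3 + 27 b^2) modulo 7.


4 a^3 + 27 b^2 = 4*6^3 + 27*6^2 = 864 + 972 = 1836
Delta = -16 * (1836) = -29376
Delta mod 7 = 3

Delta = 3 (mod 7)


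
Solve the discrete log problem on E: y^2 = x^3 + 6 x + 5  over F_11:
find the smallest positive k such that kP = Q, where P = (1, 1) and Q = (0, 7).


Enumerate multiples of P until we hit Q = (0, 7):
  1P = (1, 1)
  2P = (10, 8)
  3P = (4, 4)
  4P = (7, 4)
  5P = (6, 2)
  6P = (8, 2)
  7P = (0, 7)
Match found at i = 7.

k = 7


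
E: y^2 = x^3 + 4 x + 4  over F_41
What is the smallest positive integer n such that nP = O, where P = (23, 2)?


Compute successive multiples of P until we hit O:
  1P = (23, 2)
  2P = (40, 32)
  3P = (18, 2)
  4P = (0, 39)
  5P = (14, 37)
  6P = (9, 21)
  7P = (19, 16)
  8P = (1, 3)
  ... (continuing to 53P)
  53P = O

ord(P) = 53


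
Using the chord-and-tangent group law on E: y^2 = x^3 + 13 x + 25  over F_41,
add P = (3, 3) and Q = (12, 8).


P != Q, so use the chord formula.
s = (y2 - y1) / (x2 - x1) = (5) / (9) mod 41 = 37
x3 = s^2 - x1 - x2 mod 41 = 37^2 - 3 - 12 = 1
y3 = s (x1 - x3) - y1 mod 41 = 37 * (3 - 1) - 3 = 30

P + Q = (1, 30)


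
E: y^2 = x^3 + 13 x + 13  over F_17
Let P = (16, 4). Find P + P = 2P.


Doubling: s = (3 x1^2 + a) / (2 y1)
s = (3*16^2 + 13) / (2*4) mod 17 = 2
x3 = s^2 - 2 x1 mod 17 = 2^2 - 2*16 = 6
y3 = s (x1 - x3) - y1 mod 17 = 2 * (16 - 6) - 4 = 16

2P = (6, 16)


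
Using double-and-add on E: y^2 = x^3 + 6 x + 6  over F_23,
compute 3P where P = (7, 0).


k = 3 = 11_2 (binary, LSB first: 11)
Double-and-add from P = (7, 0):
  bit 0 = 1: acc = O + (7, 0) = (7, 0)
  bit 1 = 1: acc = (7, 0) + O = (7, 0)

3P = (7, 0)


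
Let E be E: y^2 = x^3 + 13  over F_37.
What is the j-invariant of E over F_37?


Delta = -16(4 a^3 + 27 b^2) mod 37 = 30
-1728 * (4 a)^3 = -1728 * (4*0)^3 mod 37 = 0
j = 0 * 30^(-1) mod 37 = 0

j = 0 (mod 37)


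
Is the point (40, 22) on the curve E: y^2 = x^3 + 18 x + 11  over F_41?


Check whether y^2 = x^3 + 18 x + 11 (mod 41) for (x, y) = (40, 22).
LHS: y^2 = 22^2 mod 41 = 33
RHS: x^3 + 18 x + 11 = 40^3 + 18*40 + 11 mod 41 = 33
LHS = RHS

Yes, on the curve


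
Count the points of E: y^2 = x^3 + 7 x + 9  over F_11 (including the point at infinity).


For each x in F_11, count y with y^2 = x^3 + 7 x + 9 mod 11:
  x = 0: RHS = 9, y in [3, 8]  -> 2 point(s)
  x = 2: RHS = 9, y in [3, 8]  -> 2 point(s)
  x = 5: RHS = 4, y in [2, 9]  -> 2 point(s)
  x = 6: RHS = 3, y in [5, 6]  -> 2 point(s)
  x = 7: RHS = 5, y in [4, 7]  -> 2 point(s)
  x = 8: RHS = 5, y in [4, 7]  -> 2 point(s)
  x = 9: RHS = 9, y in [3, 8]  -> 2 point(s)
  x = 10: RHS = 1, y in [1, 10]  -> 2 point(s)
Affine points: 16. Add the point at infinity: total = 17.

#E(F_11) = 17


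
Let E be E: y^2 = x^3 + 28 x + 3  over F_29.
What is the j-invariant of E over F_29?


Delta = -16(4 a^3 + 27 b^2) mod 29 = 4
-1728 * (4 a)^3 = -1728 * (4*28)^3 mod 29 = 15
j = 15 * 4^(-1) mod 29 = 11

j = 11 (mod 29)


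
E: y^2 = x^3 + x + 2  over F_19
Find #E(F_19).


For each x in F_19, count y with y^2 = x^3 + 1 x + 2 mod 19:
  x = 1: RHS = 4, y in [2, 17]  -> 2 point(s)
  x = 8: RHS = 9, y in [3, 16]  -> 2 point(s)
  x = 10: RHS = 5, y in [9, 10]  -> 2 point(s)
  x = 14: RHS = 5, y in [9, 10]  -> 2 point(s)
  x = 17: RHS = 11, y in [7, 12]  -> 2 point(s)
  x = 18: RHS = 0, y in [0]  -> 1 point(s)
Affine points: 11. Add the point at infinity: total = 12.

#E(F_19) = 12


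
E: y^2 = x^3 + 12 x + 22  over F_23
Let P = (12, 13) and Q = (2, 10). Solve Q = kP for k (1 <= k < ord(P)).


Enumerate multiples of P until we hit Q = (2, 10):
  1P = (12, 13)
  2P = (7, 14)
  3P = (16, 20)
  4P = (11, 6)
  5P = (3, 4)
  6P = (9, 13)
  7P = (2, 10)
Match found at i = 7.

k = 7


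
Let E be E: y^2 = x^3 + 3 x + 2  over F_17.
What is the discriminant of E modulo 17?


4 a^3 + 27 b^2 = 4*3^3 + 27*2^2 = 108 + 108 = 216
Delta = -16 * (216) = -3456
Delta mod 17 = 12

Delta = 12 (mod 17)


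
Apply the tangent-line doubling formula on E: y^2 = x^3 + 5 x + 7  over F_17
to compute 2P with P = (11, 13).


Doubling: s = (3 x1^2 + a) / (2 y1)
s = (3*11^2 + 5) / (2*13) mod 17 = 5
x3 = s^2 - 2 x1 mod 17 = 5^2 - 2*11 = 3
y3 = s (x1 - x3) - y1 mod 17 = 5 * (11 - 3) - 13 = 10

2P = (3, 10)


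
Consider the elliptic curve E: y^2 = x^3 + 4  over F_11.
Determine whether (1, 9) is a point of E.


Check whether y^2 = x^3 + 0 x + 4 (mod 11) for (x, y) = (1, 9).
LHS: y^2 = 9^2 mod 11 = 4
RHS: x^3 + 0 x + 4 = 1^3 + 0*1 + 4 mod 11 = 5
LHS != RHS

No, not on the curve


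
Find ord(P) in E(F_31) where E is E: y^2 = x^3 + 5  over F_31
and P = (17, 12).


Compute successive multiples of P until we hit O:
  1P = (17, 12)
  2P = (16, 28)
  3P = (6, 29)
  4P = (15, 30)
  5P = (18, 28)
  6P = (4, 10)
  7P = (28, 3)
  8P = (21, 11)
  ... (continuing to 39P)
  39P = O

ord(P) = 39


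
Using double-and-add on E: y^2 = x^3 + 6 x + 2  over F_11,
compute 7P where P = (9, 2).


k = 7 = 111_2 (binary, LSB first: 111)
Double-and-add from P = (9, 2):
  bit 0 = 1: acc = O + (9, 2) = (9, 2)
  bit 1 = 1: acc = (9, 2) + (5, 5) = (1, 3)
  bit 2 = 1: acc = (1, 3) + (6, 10) = (2, 0)

7P = (2, 0)


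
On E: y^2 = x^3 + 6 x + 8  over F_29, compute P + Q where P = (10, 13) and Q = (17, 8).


P != Q, so use the chord formula.
s = (y2 - y1) / (x2 - x1) = (24) / (7) mod 29 = 20
x3 = s^2 - x1 - x2 mod 29 = 20^2 - 10 - 17 = 25
y3 = s (x1 - x3) - y1 mod 29 = 20 * (10 - 25) - 13 = 6

P + Q = (25, 6)


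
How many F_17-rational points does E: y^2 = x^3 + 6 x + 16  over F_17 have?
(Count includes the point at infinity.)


For each x in F_17, count y with y^2 = x^3 + 6 x + 16 mod 17:
  x = 0: RHS = 16, y in [4, 13]  -> 2 point(s)
  x = 2: RHS = 2, y in [6, 11]  -> 2 point(s)
  x = 4: RHS = 2, y in [6, 11]  -> 2 point(s)
  x = 5: RHS = 1, y in [1, 16]  -> 2 point(s)
  x = 6: RHS = 13, y in [8, 9]  -> 2 point(s)
  x = 8: RHS = 15, y in [7, 10]  -> 2 point(s)
  x = 9: RHS = 0, y in [0]  -> 1 point(s)
  x = 11: RHS = 2, y in [6, 11]  -> 2 point(s)
  x = 13: RHS = 13, y in [8, 9]  -> 2 point(s)
  x = 15: RHS = 13, y in [8, 9]  -> 2 point(s)
  x = 16: RHS = 9, y in [3, 14]  -> 2 point(s)
Affine points: 21. Add the point at infinity: total = 22.

#E(F_17) = 22


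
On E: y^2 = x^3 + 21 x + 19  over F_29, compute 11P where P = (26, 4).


k = 11 = 1011_2 (binary, LSB first: 1101)
Double-and-add from P = (26, 4):
  bit 0 = 1: acc = O + (26, 4) = (26, 4)
  bit 1 = 1: acc = (26, 4) + (13, 16) = (25, 4)
  bit 2 = 0: acc unchanged = (25, 4)
  bit 3 = 1: acc = (25, 4) + (21, 8) = (13, 13)

11P = (13, 13)


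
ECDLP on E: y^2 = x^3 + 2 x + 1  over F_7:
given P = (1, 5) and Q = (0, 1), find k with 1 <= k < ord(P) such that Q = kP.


Enumerate multiples of P until we hit Q = (0, 1):
  1P = (1, 5)
  2P = (0, 6)
  3P = (0, 1)
Match found at i = 3.

k = 3


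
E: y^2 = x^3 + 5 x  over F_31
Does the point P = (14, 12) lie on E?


Check whether y^2 = x^3 + 5 x + 0 (mod 31) for (x, y) = (14, 12).
LHS: y^2 = 12^2 mod 31 = 20
RHS: x^3 + 5 x + 0 = 14^3 + 5*14 + 0 mod 31 = 24
LHS != RHS

No, not on the curve


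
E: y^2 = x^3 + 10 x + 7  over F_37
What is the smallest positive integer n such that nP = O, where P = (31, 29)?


Compute successive multiples of P until we hit O:
  1P = (31, 29)
  2P = (8, 28)
  3P = (25, 34)
  4P = (30, 1)
  5P = (20, 20)
  6P = (20, 17)
  7P = (30, 36)
  8P = (25, 3)
  ... (continuing to 11P)
  11P = O

ord(P) = 11


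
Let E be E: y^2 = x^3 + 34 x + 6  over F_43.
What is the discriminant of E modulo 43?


4 a^3 + 27 b^2 = 4*34^3 + 27*6^2 = 157216 + 972 = 158188
Delta = -16 * (158188) = -2531008
Delta mod 43 = 15

Delta = 15 (mod 43)


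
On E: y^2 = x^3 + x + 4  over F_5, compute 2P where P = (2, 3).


Doubling: s = (3 x1^2 + a) / (2 y1)
s = (3*2^2 + 1) / (2*3) mod 5 = 3
x3 = s^2 - 2 x1 mod 5 = 3^2 - 2*2 = 0
y3 = s (x1 - x3) - y1 mod 5 = 3 * (2 - 0) - 3 = 3

2P = (0, 3)


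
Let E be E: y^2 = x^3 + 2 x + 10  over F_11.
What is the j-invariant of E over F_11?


Delta = -16(4 a^3 + 27 b^2) mod 11 = 2
-1728 * (4 a)^3 = -1728 * (4*2)^3 mod 11 = 5
j = 5 * 2^(-1) mod 11 = 8

j = 8 (mod 11)


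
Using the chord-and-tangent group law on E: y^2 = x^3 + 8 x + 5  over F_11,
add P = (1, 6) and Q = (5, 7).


P != Q, so use the chord formula.
s = (y2 - y1) / (x2 - x1) = (1) / (4) mod 11 = 3
x3 = s^2 - x1 - x2 mod 11 = 3^2 - 1 - 5 = 3
y3 = s (x1 - x3) - y1 mod 11 = 3 * (1 - 3) - 6 = 10

P + Q = (3, 10)


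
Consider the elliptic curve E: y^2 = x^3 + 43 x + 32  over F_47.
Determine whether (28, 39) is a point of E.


Check whether y^2 = x^3 + 43 x + 32 (mod 47) for (x, y) = (28, 39).
LHS: y^2 = 39^2 mod 47 = 17
RHS: x^3 + 43 x + 32 = 28^3 + 43*28 + 32 mod 47 = 17
LHS = RHS

Yes, on the curve


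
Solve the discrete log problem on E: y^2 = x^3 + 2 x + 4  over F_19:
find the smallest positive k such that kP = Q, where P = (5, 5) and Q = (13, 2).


Enumerate multiples of P until we hit Q = (13, 2):
  1P = (5, 5)
  2P = (13, 17)
  3P = (8, 0)
  4P = (13, 2)
Match found at i = 4.

k = 4


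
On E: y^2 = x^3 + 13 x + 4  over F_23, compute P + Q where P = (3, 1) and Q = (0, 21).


P != Q, so use the chord formula.
s = (y2 - y1) / (x2 - x1) = (20) / (20) mod 23 = 1
x3 = s^2 - x1 - x2 mod 23 = 1^2 - 3 - 0 = 21
y3 = s (x1 - x3) - y1 mod 23 = 1 * (3 - 21) - 1 = 4

P + Q = (21, 4)


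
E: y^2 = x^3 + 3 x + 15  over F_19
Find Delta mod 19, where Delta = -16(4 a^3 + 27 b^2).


4 a^3 + 27 b^2 = 4*3^3 + 27*15^2 = 108 + 6075 = 6183
Delta = -16 * (6183) = -98928
Delta mod 19 = 5

Delta = 5 (mod 19)


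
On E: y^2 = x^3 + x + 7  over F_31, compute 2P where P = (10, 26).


Doubling: s = (3 x1^2 + a) / (2 y1)
s = (3*10^2 + 1) / (2*26) mod 31 = 4
x3 = s^2 - 2 x1 mod 31 = 4^2 - 2*10 = 27
y3 = s (x1 - x3) - y1 mod 31 = 4 * (10 - 27) - 26 = 30

2P = (27, 30)


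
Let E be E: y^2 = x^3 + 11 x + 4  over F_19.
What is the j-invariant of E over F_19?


Delta = -16(4 a^3 + 27 b^2) mod 19 = 16
-1728 * (4 a)^3 = -1728 * (4*11)^3 mod 19 = 7
j = 7 * 16^(-1) mod 19 = 4

j = 4 (mod 19)


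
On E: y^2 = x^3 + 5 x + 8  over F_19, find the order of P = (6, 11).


Compute successive multiples of P until we hit O:
  1P = (6, 11)
  2P = (5, 14)
  3P = (17, 3)
  4P = (16, 17)
  5P = (8, 3)
  6P = (2, 11)
  7P = (11, 8)
  8P = (13, 16)
  ... (continuing to 22P)
  22P = O

ord(P) = 22


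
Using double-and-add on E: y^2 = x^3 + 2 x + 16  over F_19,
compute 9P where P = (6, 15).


k = 9 = 1001_2 (binary, LSB first: 1001)
Double-and-add from P = (6, 15):
  bit 0 = 1: acc = O + (6, 15) = (6, 15)
  bit 1 = 0: acc unchanged = (6, 15)
  bit 2 = 0: acc unchanged = (6, 15)
  bit 3 = 1: acc = (6, 15) + (12, 18) = (6, 4)

9P = (6, 4)


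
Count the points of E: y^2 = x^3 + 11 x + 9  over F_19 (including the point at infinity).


For each x in F_19, count y with y^2 = x^3 + 11 x + 9 mod 19:
  x = 0: RHS = 9, y in [3, 16]  -> 2 point(s)
  x = 2: RHS = 1, y in [1, 18]  -> 2 point(s)
  x = 6: RHS = 6, y in [5, 14]  -> 2 point(s)
  x = 7: RHS = 11, y in [7, 12]  -> 2 point(s)
  x = 8: RHS = 1, y in [1, 18]  -> 2 point(s)
  x = 9: RHS = 1, y in [1, 18]  -> 2 point(s)
  x = 10: RHS = 17, y in [6, 13]  -> 2 point(s)
  x = 11: RHS = 17, y in [6, 13]  -> 2 point(s)
  x = 12: RHS = 7, y in [8, 11]  -> 2 point(s)
  x = 14: RHS = 0, y in [0]  -> 1 point(s)
  x = 16: RHS = 6, y in [5, 14]  -> 2 point(s)
  x = 17: RHS = 17, y in [6, 13]  -> 2 point(s)
  x = 18: RHS = 16, y in [4, 15]  -> 2 point(s)
Affine points: 25. Add the point at infinity: total = 26.

#E(F_19) = 26


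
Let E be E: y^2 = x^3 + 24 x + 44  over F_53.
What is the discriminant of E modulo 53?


4 a^3 + 27 b^2 = 4*24^3 + 27*44^2 = 55296 + 52272 = 107568
Delta = -16 * (107568) = -1721088
Delta mod 53 = 34

Delta = 34 (mod 53)


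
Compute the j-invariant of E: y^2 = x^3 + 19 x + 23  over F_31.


Delta = -16(4 a^3 + 27 b^2) mod 31 = 19
-1728 * (4 a)^3 = -1728 * (4*19)^3 mod 31 = 4
j = 4 * 19^(-1) mod 31 = 10

j = 10 (mod 31)


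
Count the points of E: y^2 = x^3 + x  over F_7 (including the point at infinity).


For each x in F_7, count y with y^2 = x^3 + 1 x + 0 mod 7:
  x = 0: RHS = 0, y in [0]  -> 1 point(s)
  x = 1: RHS = 2, y in [3, 4]  -> 2 point(s)
  x = 3: RHS = 2, y in [3, 4]  -> 2 point(s)
  x = 5: RHS = 4, y in [2, 5]  -> 2 point(s)
Affine points: 7. Add the point at infinity: total = 8.

#E(F_7) = 8


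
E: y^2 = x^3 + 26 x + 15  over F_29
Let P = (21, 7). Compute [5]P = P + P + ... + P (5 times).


k = 5 = 101_2 (binary, LSB first: 101)
Double-and-add from P = (21, 7):
  bit 0 = 1: acc = O + (21, 7) = (21, 7)
  bit 1 = 0: acc unchanged = (21, 7)
  bit 2 = 1: acc = (21, 7) + (20, 26) = (1, 19)

5P = (1, 19)


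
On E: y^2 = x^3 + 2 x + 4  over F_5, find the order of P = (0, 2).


Compute successive multiples of P until we hit O:
  1P = (0, 2)
  2P = (4, 1)
  3P = (2, 1)
  4P = (2, 4)
  5P = (4, 4)
  6P = (0, 3)
  7P = O

ord(P) = 7


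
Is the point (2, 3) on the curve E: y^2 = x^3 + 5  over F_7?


Check whether y^2 = x^3 + 0 x + 5 (mod 7) for (x, y) = (2, 3).
LHS: y^2 = 3^2 mod 7 = 2
RHS: x^3 + 0 x + 5 = 2^3 + 0*2 + 5 mod 7 = 6
LHS != RHS

No, not on the curve


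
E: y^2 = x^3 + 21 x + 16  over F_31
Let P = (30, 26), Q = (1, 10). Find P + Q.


P != Q, so use the chord formula.
s = (y2 - y1) / (x2 - x1) = (15) / (2) mod 31 = 23
x3 = s^2 - x1 - x2 mod 31 = 23^2 - 30 - 1 = 2
y3 = s (x1 - x3) - y1 mod 31 = 23 * (30 - 2) - 26 = 29

P + Q = (2, 29)


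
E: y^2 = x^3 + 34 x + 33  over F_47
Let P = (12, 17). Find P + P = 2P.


Doubling: s = (3 x1^2 + a) / (2 y1)
s = (3*12^2 + 34) / (2*17) mod 47 = 22
x3 = s^2 - 2 x1 mod 47 = 22^2 - 2*12 = 37
y3 = s (x1 - x3) - y1 mod 47 = 22 * (12 - 37) - 17 = 44

2P = (37, 44)


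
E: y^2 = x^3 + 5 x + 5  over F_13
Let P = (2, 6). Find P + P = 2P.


Doubling: s = (3 x1^2 + a) / (2 y1)
s = (3*2^2 + 5) / (2*6) mod 13 = 9
x3 = s^2 - 2 x1 mod 13 = 9^2 - 2*2 = 12
y3 = s (x1 - x3) - y1 mod 13 = 9 * (2 - 12) - 6 = 8

2P = (12, 8)


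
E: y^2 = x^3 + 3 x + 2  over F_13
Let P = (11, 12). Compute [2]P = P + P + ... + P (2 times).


k = 2 = 10_2 (binary, LSB first: 01)
Double-and-add from P = (11, 12):
  bit 0 = 0: acc unchanged = O
  bit 1 = 1: acc = O + (5, 8) = (5, 8)

2P = (5, 8)


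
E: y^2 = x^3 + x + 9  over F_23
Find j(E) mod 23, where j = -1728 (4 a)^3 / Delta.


Delta = -16(4 a^3 + 27 b^2) mod 23 = 19
-1728 * (4 a)^3 = -1728 * (4*1)^3 mod 23 = 15
j = 15 * 19^(-1) mod 23 = 2

j = 2 (mod 23)


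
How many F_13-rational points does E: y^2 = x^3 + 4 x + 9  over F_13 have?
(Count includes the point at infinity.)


For each x in F_13, count y with y^2 = x^3 + 4 x + 9 mod 13:
  x = 0: RHS = 9, y in [3, 10]  -> 2 point(s)
  x = 1: RHS = 1, y in [1, 12]  -> 2 point(s)
  x = 2: RHS = 12, y in [5, 8]  -> 2 point(s)
  x = 3: RHS = 9, y in [3, 10]  -> 2 point(s)
  x = 7: RHS = 3, y in [4, 9]  -> 2 point(s)
  x = 10: RHS = 9, y in [3, 10]  -> 2 point(s)
  x = 12: RHS = 4, y in [2, 11]  -> 2 point(s)
Affine points: 14. Add the point at infinity: total = 15.

#E(F_13) = 15


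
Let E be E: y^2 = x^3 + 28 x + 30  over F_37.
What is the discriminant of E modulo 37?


4 a^3 + 27 b^2 = 4*28^3 + 27*30^2 = 87808 + 24300 = 112108
Delta = -16 * (112108) = -1793728
Delta mod 37 = 32

Delta = 32 (mod 37)


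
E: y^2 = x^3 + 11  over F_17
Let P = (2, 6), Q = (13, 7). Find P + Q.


P != Q, so use the chord formula.
s = (y2 - y1) / (x2 - x1) = (1) / (11) mod 17 = 14
x3 = s^2 - x1 - x2 mod 17 = 14^2 - 2 - 13 = 11
y3 = s (x1 - x3) - y1 mod 17 = 14 * (2 - 11) - 6 = 4

P + Q = (11, 4)


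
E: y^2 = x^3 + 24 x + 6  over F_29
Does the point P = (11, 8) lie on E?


Check whether y^2 = x^3 + 24 x + 6 (mod 29) for (x, y) = (11, 8).
LHS: y^2 = 8^2 mod 29 = 6
RHS: x^3 + 24 x + 6 = 11^3 + 24*11 + 6 mod 29 = 6
LHS = RHS

Yes, on the curve
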